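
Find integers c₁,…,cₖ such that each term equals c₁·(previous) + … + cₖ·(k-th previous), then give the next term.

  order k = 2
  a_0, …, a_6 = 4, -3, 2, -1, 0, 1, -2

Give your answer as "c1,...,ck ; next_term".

-2,-1 ; 3

  a_2 = -2·-3 + -1·4 = 2
  a_3 = -2·2 + -1·-3 = -1
  a_4 = -2·-1 + -1·2 = 0
  a_5 = -2·0 + -1·-1 = 1
  a_6 = -2·1 + -1·0 = -2
  a_7 = -2·-2 + -1·1 = 3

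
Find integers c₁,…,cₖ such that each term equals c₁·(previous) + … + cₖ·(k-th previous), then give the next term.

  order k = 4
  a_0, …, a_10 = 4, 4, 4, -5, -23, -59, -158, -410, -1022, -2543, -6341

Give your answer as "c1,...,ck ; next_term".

  a_4 = 3·-5 + -2·4 + 3·4 + -3·4 = -23
  a_5 = 3·-23 + -2·-5 + 3·4 + -3·4 = -59
  a_6 = 3·-59 + -2·-23 + 3·-5 + -3·4 = -158
  a_7 = 3·-158 + -2·-59 + 3·-23 + -3·-5 = -410
  a_8 = 3·-410 + -2·-158 + 3·-59 + -3·-23 = -1022
  a_9 = 3·-1022 + -2·-410 + 3·-158 + -3·-59 = -2543
  a_10 = 3·-2543 + -2·-1022 + 3·-410 + -3·-158 = -6341
  a_11 = 3·-6341 + -2·-2543 + 3·-1022 + -3·-410 = -15773

3,-2,3,-3 ; -15773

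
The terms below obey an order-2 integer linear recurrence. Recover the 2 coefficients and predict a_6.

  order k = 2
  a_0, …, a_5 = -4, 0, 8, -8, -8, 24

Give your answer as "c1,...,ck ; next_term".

  a_2 = -1·0 + -2·-4 = 8
  a_3 = -1·8 + -2·0 = -8
  a_4 = -1·-8 + -2·8 = -8
  a_5 = -1·-8 + -2·-8 = 24
  a_6 = -1·24 + -2·-8 = -8

-1,-2 ; -8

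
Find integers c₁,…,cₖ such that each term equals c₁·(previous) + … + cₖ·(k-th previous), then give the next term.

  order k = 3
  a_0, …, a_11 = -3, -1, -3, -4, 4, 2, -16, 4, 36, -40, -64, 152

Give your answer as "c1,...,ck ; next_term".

0,-2,2 ; 48

  a_3 = 0·-3 + -2·-1 + 2·-3 = -4
  a_4 = 0·-4 + -2·-3 + 2·-1 = 4
  a_5 = 0·4 + -2·-4 + 2·-3 = 2
  a_6 = 0·2 + -2·4 + 2·-4 = -16
  a_7 = 0·-16 + -2·2 + 2·4 = 4
  a_8 = 0·4 + -2·-16 + 2·2 = 36
  a_9 = 0·36 + -2·4 + 2·-16 = -40
  a_10 = 0·-40 + -2·36 + 2·4 = -64
  a_11 = 0·-64 + -2·-40 + 2·36 = 152
  a_12 = 0·152 + -2·-64 + 2·-40 = 48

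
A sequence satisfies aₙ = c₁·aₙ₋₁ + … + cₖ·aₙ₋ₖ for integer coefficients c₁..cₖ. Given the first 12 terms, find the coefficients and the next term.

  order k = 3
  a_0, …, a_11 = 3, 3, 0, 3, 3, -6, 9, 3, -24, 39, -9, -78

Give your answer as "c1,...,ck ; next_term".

-1,-1,2 ; 165

  a_3 = -1·0 + -1·3 + 2·3 = 3
  a_4 = -1·3 + -1·0 + 2·3 = 3
  a_5 = -1·3 + -1·3 + 2·0 = -6
  a_6 = -1·-6 + -1·3 + 2·3 = 9
  a_7 = -1·9 + -1·-6 + 2·3 = 3
  a_8 = -1·3 + -1·9 + 2·-6 = -24
  a_9 = -1·-24 + -1·3 + 2·9 = 39
  a_10 = -1·39 + -1·-24 + 2·3 = -9
  a_11 = -1·-9 + -1·39 + 2·-24 = -78
  a_12 = -1·-78 + -1·-9 + 2·39 = 165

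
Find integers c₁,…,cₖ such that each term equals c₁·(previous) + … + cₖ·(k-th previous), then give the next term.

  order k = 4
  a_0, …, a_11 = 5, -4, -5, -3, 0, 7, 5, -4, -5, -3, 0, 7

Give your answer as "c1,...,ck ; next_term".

0,-1,0,-1 ; 5

  a_4 = 0·-3 + -1·-5 + 0·-4 + -1·5 = 0
  a_5 = 0·0 + -1·-3 + 0·-5 + -1·-4 = 7
  a_6 = 0·7 + -1·0 + 0·-3 + -1·-5 = 5
  a_7 = 0·5 + -1·7 + 0·0 + -1·-3 = -4
  a_8 = 0·-4 + -1·5 + 0·7 + -1·0 = -5
  a_9 = 0·-5 + -1·-4 + 0·5 + -1·7 = -3
  a_10 = 0·-3 + -1·-5 + 0·-4 + -1·5 = 0
  a_11 = 0·0 + -1·-3 + 0·-5 + -1·-4 = 7
  a_12 = 0·7 + -1·0 + 0·-3 + -1·-5 = 5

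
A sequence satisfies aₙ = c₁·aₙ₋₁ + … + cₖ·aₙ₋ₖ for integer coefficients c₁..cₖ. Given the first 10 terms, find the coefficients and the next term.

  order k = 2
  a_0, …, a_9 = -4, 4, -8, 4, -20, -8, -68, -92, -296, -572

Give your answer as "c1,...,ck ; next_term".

1,3 ; -1460

  a_2 = 1·4 + 3·-4 = -8
  a_3 = 1·-8 + 3·4 = 4
  a_4 = 1·4 + 3·-8 = -20
  a_5 = 1·-20 + 3·4 = -8
  a_6 = 1·-8 + 3·-20 = -68
  a_7 = 1·-68 + 3·-8 = -92
  a_8 = 1·-92 + 3·-68 = -296
  a_9 = 1·-296 + 3·-92 = -572
  a_10 = 1·-572 + 3·-296 = -1460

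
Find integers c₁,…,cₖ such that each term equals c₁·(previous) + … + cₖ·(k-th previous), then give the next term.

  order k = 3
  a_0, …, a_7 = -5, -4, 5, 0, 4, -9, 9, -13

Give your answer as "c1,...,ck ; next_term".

-1,0,-1 ; 22

  a_3 = -1·5 + 0·-4 + -1·-5 = 0
  a_4 = -1·0 + 0·5 + -1·-4 = 4
  a_5 = -1·4 + 0·0 + -1·5 = -9
  a_6 = -1·-9 + 0·4 + -1·0 = 9
  a_7 = -1·9 + 0·-9 + -1·4 = -13
  a_8 = -1·-13 + 0·9 + -1·-9 = 22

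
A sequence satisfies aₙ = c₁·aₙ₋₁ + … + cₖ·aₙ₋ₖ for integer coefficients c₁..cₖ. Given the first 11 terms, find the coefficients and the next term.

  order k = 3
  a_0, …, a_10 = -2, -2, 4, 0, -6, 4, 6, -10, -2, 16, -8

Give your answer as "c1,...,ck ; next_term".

  a_3 = 0·4 + -1·-2 + 1·-2 = 0
  a_4 = 0·0 + -1·4 + 1·-2 = -6
  a_5 = 0·-6 + -1·0 + 1·4 = 4
  a_6 = 0·4 + -1·-6 + 1·0 = 6
  a_7 = 0·6 + -1·4 + 1·-6 = -10
  a_8 = 0·-10 + -1·6 + 1·4 = -2
  a_9 = 0·-2 + -1·-10 + 1·6 = 16
  a_10 = 0·16 + -1·-2 + 1·-10 = -8
  a_11 = 0·-8 + -1·16 + 1·-2 = -18

0,-1,1 ; -18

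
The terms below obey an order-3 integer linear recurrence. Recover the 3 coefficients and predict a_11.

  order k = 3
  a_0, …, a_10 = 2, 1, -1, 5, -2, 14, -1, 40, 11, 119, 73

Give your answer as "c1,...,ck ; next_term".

0,3,1 ; 368

  a_3 = 0·-1 + 3·1 + 1·2 = 5
  a_4 = 0·5 + 3·-1 + 1·1 = -2
  a_5 = 0·-2 + 3·5 + 1·-1 = 14
  a_6 = 0·14 + 3·-2 + 1·5 = -1
  a_7 = 0·-1 + 3·14 + 1·-2 = 40
  a_8 = 0·40 + 3·-1 + 1·14 = 11
  a_9 = 0·11 + 3·40 + 1·-1 = 119
  a_10 = 0·119 + 3·11 + 1·40 = 73
  a_11 = 0·73 + 3·119 + 1·11 = 368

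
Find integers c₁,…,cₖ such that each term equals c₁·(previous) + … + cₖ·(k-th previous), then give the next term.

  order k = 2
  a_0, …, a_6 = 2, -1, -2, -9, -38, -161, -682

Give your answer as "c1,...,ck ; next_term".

  a_2 = 4·-1 + 1·2 = -2
  a_3 = 4·-2 + 1·-1 = -9
  a_4 = 4·-9 + 1·-2 = -38
  a_5 = 4·-38 + 1·-9 = -161
  a_6 = 4·-161 + 1·-38 = -682
  a_7 = 4·-682 + 1·-161 = -2889

4,1 ; -2889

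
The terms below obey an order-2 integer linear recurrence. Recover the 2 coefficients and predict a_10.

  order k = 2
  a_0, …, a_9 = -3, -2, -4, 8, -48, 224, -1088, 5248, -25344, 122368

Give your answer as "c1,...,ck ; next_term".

-4,4 ; -590848

  a_2 = -4·-2 + 4·-3 = -4
  a_3 = -4·-4 + 4·-2 = 8
  a_4 = -4·8 + 4·-4 = -48
  a_5 = -4·-48 + 4·8 = 224
  a_6 = -4·224 + 4·-48 = -1088
  a_7 = -4·-1088 + 4·224 = 5248
  a_8 = -4·5248 + 4·-1088 = -25344
  a_9 = -4·-25344 + 4·5248 = 122368
  a_10 = -4·122368 + 4·-25344 = -590848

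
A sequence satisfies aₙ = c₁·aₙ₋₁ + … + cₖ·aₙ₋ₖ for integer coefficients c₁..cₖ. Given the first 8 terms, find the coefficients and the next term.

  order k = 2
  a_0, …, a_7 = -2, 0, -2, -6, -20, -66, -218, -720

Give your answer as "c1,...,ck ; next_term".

  a_2 = 3·0 + 1·-2 = -2
  a_3 = 3·-2 + 1·0 = -6
  a_4 = 3·-6 + 1·-2 = -20
  a_5 = 3·-20 + 1·-6 = -66
  a_6 = 3·-66 + 1·-20 = -218
  a_7 = 3·-218 + 1·-66 = -720
  a_8 = 3·-720 + 1·-218 = -2378

3,1 ; -2378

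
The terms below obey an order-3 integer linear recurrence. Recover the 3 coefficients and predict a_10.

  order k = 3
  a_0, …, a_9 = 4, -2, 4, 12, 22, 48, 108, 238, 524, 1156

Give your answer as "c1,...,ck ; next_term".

2,0,1 ; 2550

  a_3 = 2·4 + 0·-2 + 1·4 = 12
  a_4 = 2·12 + 0·4 + 1·-2 = 22
  a_5 = 2·22 + 0·12 + 1·4 = 48
  a_6 = 2·48 + 0·22 + 1·12 = 108
  a_7 = 2·108 + 0·48 + 1·22 = 238
  a_8 = 2·238 + 0·108 + 1·48 = 524
  a_9 = 2·524 + 0·238 + 1·108 = 1156
  a_10 = 2·1156 + 0·524 + 1·238 = 2550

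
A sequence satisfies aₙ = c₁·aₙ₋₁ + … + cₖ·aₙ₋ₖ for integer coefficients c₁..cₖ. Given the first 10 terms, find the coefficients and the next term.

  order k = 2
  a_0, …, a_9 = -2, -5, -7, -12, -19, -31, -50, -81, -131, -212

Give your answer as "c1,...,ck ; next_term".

  a_2 = 1·-5 + 1·-2 = -7
  a_3 = 1·-7 + 1·-5 = -12
  a_4 = 1·-12 + 1·-7 = -19
  a_5 = 1·-19 + 1·-12 = -31
  a_6 = 1·-31 + 1·-19 = -50
  a_7 = 1·-50 + 1·-31 = -81
  a_8 = 1·-81 + 1·-50 = -131
  a_9 = 1·-131 + 1·-81 = -212
  a_10 = 1·-212 + 1·-131 = -343

1,1 ; -343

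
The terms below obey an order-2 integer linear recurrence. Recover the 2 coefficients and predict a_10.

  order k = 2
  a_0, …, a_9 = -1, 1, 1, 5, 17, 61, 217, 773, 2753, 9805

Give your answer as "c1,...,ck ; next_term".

3,2 ; 34921

  a_2 = 3·1 + 2·-1 = 1
  a_3 = 3·1 + 2·1 = 5
  a_4 = 3·5 + 2·1 = 17
  a_5 = 3·17 + 2·5 = 61
  a_6 = 3·61 + 2·17 = 217
  a_7 = 3·217 + 2·61 = 773
  a_8 = 3·773 + 2·217 = 2753
  a_9 = 3·2753 + 2·773 = 9805
  a_10 = 3·9805 + 2·2753 = 34921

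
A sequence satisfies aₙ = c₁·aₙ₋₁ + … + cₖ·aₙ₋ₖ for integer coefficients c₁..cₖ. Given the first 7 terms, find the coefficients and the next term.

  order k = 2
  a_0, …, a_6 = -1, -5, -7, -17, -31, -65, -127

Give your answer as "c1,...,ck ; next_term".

  a_2 = 1·-5 + 2·-1 = -7
  a_3 = 1·-7 + 2·-5 = -17
  a_4 = 1·-17 + 2·-7 = -31
  a_5 = 1·-31 + 2·-17 = -65
  a_6 = 1·-65 + 2·-31 = -127
  a_7 = 1·-127 + 2·-65 = -257

1,2 ; -257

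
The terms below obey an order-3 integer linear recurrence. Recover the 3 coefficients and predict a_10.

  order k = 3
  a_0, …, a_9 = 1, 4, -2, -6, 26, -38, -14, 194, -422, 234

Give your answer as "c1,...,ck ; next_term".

-2,-3,2 ; 1186

  a_3 = -2·-2 + -3·4 + 2·1 = -6
  a_4 = -2·-6 + -3·-2 + 2·4 = 26
  a_5 = -2·26 + -3·-6 + 2·-2 = -38
  a_6 = -2·-38 + -3·26 + 2·-6 = -14
  a_7 = -2·-14 + -3·-38 + 2·26 = 194
  a_8 = -2·194 + -3·-14 + 2·-38 = -422
  a_9 = -2·-422 + -3·194 + 2·-14 = 234
  a_10 = -2·234 + -3·-422 + 2·194 = 1186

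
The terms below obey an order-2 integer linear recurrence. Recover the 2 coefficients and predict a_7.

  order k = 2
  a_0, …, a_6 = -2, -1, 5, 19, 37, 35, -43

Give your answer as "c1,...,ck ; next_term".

3,-4 ; -269

  a_2 = 3·-1 + -4·-2 = 5
  a_3 = 3·5 + -4·-1 = 19
  a_4 = 3·19 + -4·5 = 37
  a_5 = 3·37 + -4·19 = 35
  a_6 = 3·35 + -4·37 = -43
  a_7 = 3·-43 + -4·35 = -269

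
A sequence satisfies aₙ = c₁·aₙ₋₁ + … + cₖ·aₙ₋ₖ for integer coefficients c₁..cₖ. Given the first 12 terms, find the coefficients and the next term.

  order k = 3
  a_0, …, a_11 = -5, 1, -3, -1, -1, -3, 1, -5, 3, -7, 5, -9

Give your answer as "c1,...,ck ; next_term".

-1,1,1 ; 7

  a_3 = -1·-3 + 1·1 + 1·-5 = -1
  a_4 = -1·-1 + 1·-3 + 1·1 = -1
  a_5 = -1·-1 + 1·-1 + 1·-3 = -3
  a_6 = -1·-3 + 1·-1 + 1·-1 = 1
  a_7 = -1·1 + 1·-3 + 1·-1 = -5
  a_8 = -1·-5 + 1·1 + 1·-3 = 3
  a_9 = -1·3 + 1·-5 + 1·1 = -7
  a_10 = -1·-7 + 1·3 + 1·-5 = 5
  a_11 = -1·5 + 1·-7 + 1·3 = -9
  a_12 = -1·-9 + 1·5 + 1·-7 = 7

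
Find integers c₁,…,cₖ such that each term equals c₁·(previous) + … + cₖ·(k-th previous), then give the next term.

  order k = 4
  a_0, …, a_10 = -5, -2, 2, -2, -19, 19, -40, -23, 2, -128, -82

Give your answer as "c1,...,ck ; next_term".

-1,1,4,3 ; -107

  a_4 = -1·-2 + 1·2 + 4·-2 + 3·-5 = -19
  a_5 = -1·-19 + 1·-2 + 4·2 + 3·-2 = 19
  a_6 = -1·19 + 1·-19 + 4·-2 + 3·2 = -40
  a_7 = -1·-40 + 1·19 + 4·-19 + 3·-2 = -23
  a_8 = -1·-23 + 1·-40 + 4·19 + 3·-19 = 2
  a_9 = -1·2 + 1·-23 + 4·-40 + 3·19 = -128
  a_10 = -1·-128 + 1·2 + 4·-23 + 3·-40 = -82
  a_11 = -1·-82 + 1·-128 + 4·2 + 3·-23 = -107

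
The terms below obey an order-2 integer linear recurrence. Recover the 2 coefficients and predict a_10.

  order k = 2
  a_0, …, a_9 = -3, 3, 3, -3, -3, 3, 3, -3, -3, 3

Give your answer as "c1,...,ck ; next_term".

  a_2 = 0·3 + -1·-3 = 3
  a_3 = 0·3 + -1·3 = -3
  a_4 = 0·-3 + -1·3 = -3
  a_5 = 0·-3 + -1·-3 = 3
  a_6 = 0·3 + -1·-3 = 3
  a_7 = 0·3 + -1·3 = -3
  a_8 = 0·-3 + -1·3 = -3
  a_9 = 0·-3 + -1·-3 = 3
  a_10 = 0·3 + -1·-3 = 3

0,-1 ; 3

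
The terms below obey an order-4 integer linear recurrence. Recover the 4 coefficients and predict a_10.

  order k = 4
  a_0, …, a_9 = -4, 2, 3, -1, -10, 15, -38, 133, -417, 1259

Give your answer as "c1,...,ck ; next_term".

  a_4 = -2·-1 + 2·3 + -3·2 + 3·-4 = -10
  a_5 = -2·-10 + 2·-1 + -3·3 + 3·2 = 15
  a_6 = -2·15 + 2·-10 + -3·-1 + 3·3 = -38
  a_7 = -2·-38 + 2·15 + -3·-10 + 3·-1 = 133
  a_8 = -2·133 + 2·-38 + -3·15 + 3·-10 = -417
  a_9 = -2·-417 + 2·133 + -3·-38 + 3·15 = 1259
  a_10 = -2·1259 + 2·-417 + -3·133 + 3·-38 = -3865

-2,2,-3,3 ; -3865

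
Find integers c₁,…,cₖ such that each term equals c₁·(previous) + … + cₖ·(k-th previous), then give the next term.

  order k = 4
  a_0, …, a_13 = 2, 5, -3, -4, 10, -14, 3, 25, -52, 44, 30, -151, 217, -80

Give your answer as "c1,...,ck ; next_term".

  a_4 = -1·-4 + -1·-3 + 1·5 + -1·2 = 10
  a_5 = -1·10 + -1·-4 + 1·-3 + -1·5 = -14
  a_6 = -1·-14 + -1·10 + 1·-4 + -1·-3 = 3
  a_7 = -1·3 + -1·-14 + 1·10 + -1·-4 = 25
  a_8 = -1·25 + -1·3 + 1·-14 + -1·10 = -52
  a_9 = -1·-52 + -1·25 + 1·3 + -1·-14 = 44
  a_10 = -1·44 + -1·-52 + 1·25 + -1·3 = 30
  a_11 = -1·30 + -1·44 + 1·-52 + -1·25 = -151
  a_12 = -1·-151 + -1·30 + 1·44 + -1·-52 = 217
  a_13 = -1·217 + -1·-151 + 1·30 + -1·44 = -80
  a_14 = -1·-80 + -1·217 + 1·-151 + -1·30 = -318

-1,-1,1,-1 ; -318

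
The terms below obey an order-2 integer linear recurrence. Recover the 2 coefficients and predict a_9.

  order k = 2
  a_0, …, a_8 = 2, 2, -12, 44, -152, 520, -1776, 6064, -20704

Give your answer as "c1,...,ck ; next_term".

-4,-2 ; 70688

  a_2 = -4·2 + -2·2 = -12
  a_3 = -4·-12 + -2·2 = 44
  a_4 = -4·44 + -2·-12 = -152
  a_5 = -4·-152 + -2·44 = 520
  a_6 = -4·520 + -2·-152 = -1776
  a_7 = -4·-1776 + -2·520 = 6064
  a_8 = -4·6064 + -2·-1776 = -20704
  a_9 = -4·-20704 + -2·6064 = 70688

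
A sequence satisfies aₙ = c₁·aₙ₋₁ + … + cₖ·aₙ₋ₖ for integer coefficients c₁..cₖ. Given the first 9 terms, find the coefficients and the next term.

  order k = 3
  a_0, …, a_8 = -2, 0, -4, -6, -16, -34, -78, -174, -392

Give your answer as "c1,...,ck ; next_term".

2,1,-1 ; -880

  a_3 = 2·-4 + 1·0 + -1·-2 = -6
  a_4 = 2·-6 + 1·-4 + -1·0 = -16
  a_5 = 2·-16 + 1·-6 + -1·-4 = -34
  a_6 = 2·-34 + 1·-16 + -1·-6 = -78
  a_7 = 2·-78 + 1·-34 + -1·-16 = -174
  a_8 = 2·-174 + 1·-78 + -1·-34 = -392
  a_9 = 2·-392 + 1·-174 + -1·-78 = -880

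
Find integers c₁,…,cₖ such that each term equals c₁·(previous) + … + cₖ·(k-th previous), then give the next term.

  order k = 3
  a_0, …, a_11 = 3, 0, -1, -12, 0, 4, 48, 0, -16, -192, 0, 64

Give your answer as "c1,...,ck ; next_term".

0,0,-4 ; 768

  a_3 = 0·-1 + 0·0 + -4·3 = -12
  a_4 = 0·-12 + 0·-1 + -4·0 = 0
  a_5 = 0·0 + 0·-12 + -4·-1 = 4
  a_6 = 0·4 + 0·0 + -4·-12 = 48
  a_7 = 0·48 + 0·4 + -4·0 = 0
  a_8 = 0·0 + 0·48 + -4·4 = -16
  a_9 = 0·-16 + 0·0 + -4·48 = -192
  a_10 = 0·-192 + 0·-16 + -4·0 = 0
  a_11 = 0·0 + 0·-192 + -4·-16 = 64
  a_12 = 0·64 + 0·0 + -4·-192 = 768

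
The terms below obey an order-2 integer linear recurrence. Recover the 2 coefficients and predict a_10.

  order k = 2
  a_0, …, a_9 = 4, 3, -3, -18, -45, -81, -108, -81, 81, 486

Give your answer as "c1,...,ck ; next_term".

3,-3 ; 1215

  a_2 = 3·3 + -3·4 = -3
  a_3 = 3·-3 + -3·3 = -18
  a_4 = 3·-18 + -3·-3 = -45
  a_5 = 3·-45 + -3·-18 = -81
  a_6 = 3·-81 + -3·-45 = -108
  a_7 = 3·-108 + -3·-81 = -81
  a_8 = 3·-81 + -3·-108 = 81
  a_9 = 3·81 + -3·-81 = 486
  a_10 = 3·486 + -3·81 = 1215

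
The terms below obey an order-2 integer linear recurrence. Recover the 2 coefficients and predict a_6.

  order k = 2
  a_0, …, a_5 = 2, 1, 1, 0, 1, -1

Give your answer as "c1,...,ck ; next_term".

-1,1 ; 2

  a_2 = -1·1 + 1·2 = 1
  a_3 = -1·1 + 1·1 = 0
  a_4 = -1·0 + 1·1 = 1
  a_5 = -1·1 + 1·0 = -1
  a_6 = -1·-1 + 1·1 = 2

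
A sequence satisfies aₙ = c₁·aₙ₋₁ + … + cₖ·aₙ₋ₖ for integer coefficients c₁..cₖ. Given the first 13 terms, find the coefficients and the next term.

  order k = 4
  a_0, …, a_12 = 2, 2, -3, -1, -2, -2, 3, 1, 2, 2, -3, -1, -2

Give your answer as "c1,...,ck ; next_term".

  a_4 = 0·-1 + 0·-3 + 0·2 + -1·2 = -2
  a_5 = 0·-2 + 0·-1 + 0·-3 + -1·2 = -2
  a_6 = 0·-2 + 0·-2 + 0·-1 + -1·-3 = 3
  a_7 = 0·3 + 0·-2 + 0·-2 + -1·-1 = 1
  a_8 = 0·1 + 0·3 + 0·-2 + -1·-2 = 2
  a_9 = 0·2 + 0·1 + 0·3 + -1·-2 = 2
  a_10 = 0·2 + 0·2 + 0·1 + -1·3 = -3
  a_11 = 0·-3 + 0·2 + 0·2 + -1·1 = -1
  a_12 = 0·-1 + 0·-3 + 0·2 + -1·2 = -2
  a_13 = 0·-2 + 0·-1 + 0·-3 + -1·2 = -2

0,0,0,-1 ; -2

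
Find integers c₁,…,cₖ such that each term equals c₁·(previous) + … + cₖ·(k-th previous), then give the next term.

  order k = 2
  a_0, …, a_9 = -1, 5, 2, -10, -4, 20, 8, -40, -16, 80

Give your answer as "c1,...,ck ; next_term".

  a_2 = 0·5 + -2·-1 = 2
  a_3 = 0·2 + -2·5 = -10
  a_4 = 0·-10 + -2·2 = -4
  a_5 = 0·-4 + -2·-10 = 20
  a_6 = 0·20 + -2·-4 = 8
  a_7 = 0·8 + -2·20 = -40
  a_8 = 0·-40 + -2·8 = -16
  a_9 = 0·-16 + -2·-40 = 80
  a_10 = 0·80 + -2·-16 = 32

0,-2 ; 32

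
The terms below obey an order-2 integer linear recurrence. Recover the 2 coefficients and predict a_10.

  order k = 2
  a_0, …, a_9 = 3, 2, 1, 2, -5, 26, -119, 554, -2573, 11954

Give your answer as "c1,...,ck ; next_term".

  a_2 = -4·2 + 3·3 = 1
  a_3 = -4·1 + 3·2 = 2
  a_4 = -4·2 + 3·1 = -5
  a_5 = -4·-5 + 3·2 = 26
  a_6 = -4·26 + 3·-5 = -119
  a_7 = -4·-119 + 3·26 = 554
  a_8 = -4·554 + 3·-119 = -2573
  a_9 = -4·-2573 + 3·554 = 11954
  a_10 = -4·11954 + 3·-2573 = -55535

-4,3 ; -55535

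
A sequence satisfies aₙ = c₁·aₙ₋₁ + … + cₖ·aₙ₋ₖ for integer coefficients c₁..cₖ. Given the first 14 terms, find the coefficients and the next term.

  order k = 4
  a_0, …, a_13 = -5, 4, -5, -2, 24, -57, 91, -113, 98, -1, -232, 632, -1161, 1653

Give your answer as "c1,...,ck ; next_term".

-3,-4,-3,-2 ; -1747

  a_4 = -3·-2 + -4·-5 + -3·4 + -2·-5 = 24
  a_5 = -3·24 + -4·-2 + -3·-5 + -2·4 = -57
  a_6 = -3·-57 + -4·24 + -3·-2 + -2·-5 = 91
  a_7 = -3·91 + -4·-57 + -3·24 + -2·-2 = -113
  a_8 = -3·-113 + -4·91 + -3·-57 + -2·24 = 98
  a_9 = -3·98 + -4·-113 + -3·91 + -2·-57 = -1
  a_10 = -3·-1 + -4·98 + -3·-113 + -2·91 = -232
  a_11 = -3·-232 + -4·-1 + -3·98 + -2·-113 = 632
  a_12 = -3·632 + -4·-232 + -3·-1 + -2·98 = -1161
  a_13 = -3·-1161 + -4·632 + -3·-232 + -2·-1 = 1653
  a_14 = -3·1653 + -4·-1161 + -3·632 + -2·-232 = -1747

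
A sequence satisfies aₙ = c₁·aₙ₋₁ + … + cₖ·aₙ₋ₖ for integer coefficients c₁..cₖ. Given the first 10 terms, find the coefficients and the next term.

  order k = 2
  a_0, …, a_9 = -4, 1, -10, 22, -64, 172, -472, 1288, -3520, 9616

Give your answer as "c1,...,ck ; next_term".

  a_2 = -2·1 + 2·-4 = -10
  a_3 = -2·-10 + 2·1 = 22
  a_4 = -2·22 + 2·-10 = -64
  a_5 = -2·-64 + 2·22 = 172
  a_6 = -2·172 + 2·-64 = -472
  a_7 = -2·-472 + 2·172 = 1288
  a_8 = -2·1288 + 2·-472 = -3520
  a_9 = -2·-3520 + 2·1288 = 9616
  a_10 = -2·9616 + 2·-3520 = -26272

-2,2 ; -26272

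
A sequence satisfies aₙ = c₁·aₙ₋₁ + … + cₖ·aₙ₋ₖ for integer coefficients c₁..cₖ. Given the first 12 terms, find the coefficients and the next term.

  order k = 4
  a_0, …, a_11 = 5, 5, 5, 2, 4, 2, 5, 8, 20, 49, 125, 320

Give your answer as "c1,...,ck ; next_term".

  a_4 = 2·2 + 2·5 + -1·5 + -1·5 = 4
  a_5 = 2·4 + 2·2 + -1·5 + -1·5 = 2
  a_6 = 2·2 + 2·4 + -1·2 + -1·5 = 5
  a_7 = 2·5 + 2·2 + -1·4 + -1·2 = 8
  a_8 = 2·8 + 2·5 + -1·2 + -1·4 = 20
  a_9 = 2·20 + 2·8 + -1·5 + -1·2 = 49
  a_10 = 2·49 + 2·20 + -1·8 + -1·5 = 125
  a_11 = 2·125 + 2·49 + -1·20 + -1·8 = 320
  a_12 = 2·320 + 2·125 + -1·49 + -1·20 = 821

2,2,-1,-1 ; 821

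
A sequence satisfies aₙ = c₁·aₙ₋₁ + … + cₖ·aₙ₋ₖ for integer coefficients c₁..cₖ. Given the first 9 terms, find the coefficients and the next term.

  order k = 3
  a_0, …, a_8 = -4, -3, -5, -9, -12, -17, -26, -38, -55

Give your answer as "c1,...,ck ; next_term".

1,0,1 ; -81

  a_3 = 1·-5 + 0·-3 + 1·-4 = -9
  a_4 = 1·-9 + 0·-5 + 1·-3 = -12
  a_5 = 1·-12 + 0·-9 + 1·-5 = -17
  a_6 = 1·-17 + 0·-12 + 1·-9 = -26
  a_7 = 1·-26 + 0·-17 + 1·-12 = -38
  a_8 = 1·-38 + 0·-26 + 1·-17 = -55
  a_9 = 1·-55 + 0·-38 + 1·-26 = -81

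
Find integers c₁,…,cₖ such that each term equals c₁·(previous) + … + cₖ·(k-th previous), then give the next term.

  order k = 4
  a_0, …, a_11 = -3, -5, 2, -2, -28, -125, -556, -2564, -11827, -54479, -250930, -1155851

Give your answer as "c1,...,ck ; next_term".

  a_4 = 4·-2 + 2·2 + 3·-5 + 3·-3 = -28
  a_5 = 4·-28 + 2·-2 + 3·2 + 3·-5 = -125
  a_6 = 4·-125 + 2·-28 + 3·-2 + 3·2 = -556
  a_7 = 4·-556 + 2·-125 + 3·-28 + 3·-2 = -2564
  a_8 = 4·-2564 + 2·-556 + 3·-125 + 3·-28 = -11827
  a_9 = 4·-11827 + 2·-2564 + 3·-556 + 3·-125 = -54479
  a_10 = 4·-54479 + 2·-11827 + 3·-2564 + 3·-556 = -250930
  a_11 = 4·-250930 + 2·-54479 + 3·-11827 + 3·-2564 = -1155851
  a_12 = 4·-1155851 + 2·-250930 + 3·-54479 + 3·-11827 = -5324182

4,2,3,3 ; -5324182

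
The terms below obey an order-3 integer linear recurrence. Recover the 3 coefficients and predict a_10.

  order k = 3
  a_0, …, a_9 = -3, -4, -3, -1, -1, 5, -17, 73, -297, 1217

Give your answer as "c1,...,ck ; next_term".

  a_3 = -3·-3 + 4·-4 + -2·-3 = -1
  a_4 = -3·-1 + 4·-3 + -2·-4 = -1
  a_5 = -3·-1 + 4·-1 + -2·-3 = 5
  a_6 = -3·5 + 4·-1 + -2·-1 = -17
  a_7 = -3·-17 + 4·5 + -2·-1 = 73
  a_8 = -3·73 + 4·-17 + -2·5 = -297
  a_9 = -3·-297 + 4·73 + -2·-17 = 1217
  a_10 = -3·1217 + 4·-297 + -2·73 = -4985

-3,4,-2 ; -4985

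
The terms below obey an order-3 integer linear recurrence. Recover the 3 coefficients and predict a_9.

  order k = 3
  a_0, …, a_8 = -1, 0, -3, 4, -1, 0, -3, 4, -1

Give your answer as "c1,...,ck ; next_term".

  a_3 = -1·-3 + -1·0 + -1·-1 = 4
  a_4 = -1·4 + -1·-3 + -1·0 = -1
  a_5 = -1·-1 + -1·4 + -1·-3 = 0
  a_6 = -1·0 + -1·-1 + -1·4 = -3
  a_7 = -1·-3 + -1·0 + -1·-1 = 4
  a_8 = -1·4 + -1·-3 + -1·0 = -1
  a_9 = -1·-1 + -1·4 + -1·-3 = 0

-1,-1,-1 ; 0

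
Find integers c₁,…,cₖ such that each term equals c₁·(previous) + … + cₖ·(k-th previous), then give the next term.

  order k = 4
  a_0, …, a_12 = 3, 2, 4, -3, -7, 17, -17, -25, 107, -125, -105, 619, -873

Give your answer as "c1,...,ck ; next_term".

-1,-2,2,-2 ; -325

  a_4 = -1·-3 + -2·4 + 2·2 + -2·3 = -7
  a_5 = -1·-7 + -2·-3 + 2·4 + -2·2 = 17
  a_6 = -1·17 + -2·-7 + 2·-3 + -2·4 = -17
  a_7 = -1·-17 + -2·17 + 2·-7 + -2·-3 = -25
  a_8 = -1·-25 + -2·-17 + 2·17 + -2·-7 = 107
  a_9 = -1·107 + -2·-25 + 2·-17 + -2·17 = -125
  a_10 = -1·-125 + -2·107 + 2·-25 + -2·-17 = -105
  a_11 = -1·-105 + -2·-125 + 2·107 + -2·-25 = 619
  a_12 = -1·619 + -2·-105 + 2·-125 + -2·107 = -873
  a_13 = -1·-873 + -2·619 + 2·-105 + -2·-125 = -325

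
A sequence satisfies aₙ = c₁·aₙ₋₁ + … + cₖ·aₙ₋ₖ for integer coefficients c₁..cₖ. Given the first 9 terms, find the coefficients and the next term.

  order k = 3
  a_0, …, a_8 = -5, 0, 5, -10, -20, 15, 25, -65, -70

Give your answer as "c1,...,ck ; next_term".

  a_3 = 1·5 + -2·0 + 3·-5 = -10
  a_4 = 1·-10 + -2·5 + 3·0 = -20
  a_5 = 1·-20 + -2·-10 + 3·5 = 15
  a_6 = 1·15 + -2·-20 + 3·-10 = 25
  a_7 = 1·25 + -2·15 + 3·-20 = -65
  a_8 = 1·-65 + -2·25 + 3·15 = -70
  a_9 = 1·-70 + -2·-65 + 3·25 = 135

1,-2,3 ; 135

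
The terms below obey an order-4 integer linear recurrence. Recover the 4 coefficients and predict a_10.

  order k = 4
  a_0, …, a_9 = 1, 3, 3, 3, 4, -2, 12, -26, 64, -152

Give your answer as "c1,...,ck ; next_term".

-2,2,2,-2 ; 356

  a_4 = -2·3 + 2·3 + 2·3 + -2·1 = 4
  a_5 = -2·4 + 2·3 + 2·3 + -2·3 = -2
  a_6 = -2·-2 + 2·4 + 2·3 + -2·3 = 12
  a_7 = -2·12 + 2·-2 + 2·4 + -2·3 = -26
  a_8 = -2·-26 + 2·12 + 2·-2 + -2·4 = 64
  a_9 = -2·64 + 2·-26 + 2·12 + -2·-2 = -152
  a_10 = -2·-152 + 2·64 + 2·-26 + -2·12 = 356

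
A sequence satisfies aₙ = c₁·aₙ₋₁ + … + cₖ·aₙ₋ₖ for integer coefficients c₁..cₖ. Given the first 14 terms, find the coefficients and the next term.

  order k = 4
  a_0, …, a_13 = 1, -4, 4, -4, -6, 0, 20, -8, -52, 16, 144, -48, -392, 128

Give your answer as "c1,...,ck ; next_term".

0,-2,0,2 ; 1072

  a_4 = 0·-4 + -2·4 + 0·-4 + 2·1 = -6
  a_5 = 0·-6 + -2·-4 + 0·4 + 2·-4 = 0
  a_6 = 0·0 + -2·-6 + 0·-4 + 2·4 = 20
  a_7 = 0·20 + -2·0 + 0·-6 + 2·-4 = -8
  a_8 = 0·-8 + -2·20 + 0·0 + 2·-6 = -52
  a_9 = 0·-52 + -2·-8 + 0·20 + 2·0 = 16
  a_10 = 0·16 + -2·-52 + 0·-8 + 2·20 = 144
  a_11 = 0·144 + -2·16 + 0·-52 + 2·-8 = -48
  a_12 = 0·-48 + -2·144 + 0·16 + 2·-52 = -392
  a_13 = 0·-392 + -2·-48 + 0·144 + 2·16 = 128
  a_14 = 0·128 + -2·-392 + 0·-48 + 2·144 = 1072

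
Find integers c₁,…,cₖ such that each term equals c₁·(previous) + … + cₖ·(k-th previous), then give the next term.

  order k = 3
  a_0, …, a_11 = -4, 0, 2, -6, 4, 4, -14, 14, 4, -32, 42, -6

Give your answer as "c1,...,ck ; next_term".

  a_3 = -1·2 + -1·0 + 1·-4 = -6
  a_4 = -1·-6 + -1·2 + 1·0 = 4
  a_5 = -1·4 + -1·-6 + 1·2 = 4
  a_6 = -1·4 + -1·4 + 1·-6 = -14
  a_7 = -1·-14 + -1·4 + 1·4 = 14
  a_8 = -1·14 + -1·-14 + 1·4 = 4
  a_9 = -1·4 + -1·14 + 1·-14 = -32
  a_10 = -1·-32 + -1·4 + 1·14 = 42
  a_11 = -1·42 + -1·-32 + 1·4 = -6
  a_12 = -1·-6 + -1·42 + 1·-32 = -68

-1,-1,1 ; -68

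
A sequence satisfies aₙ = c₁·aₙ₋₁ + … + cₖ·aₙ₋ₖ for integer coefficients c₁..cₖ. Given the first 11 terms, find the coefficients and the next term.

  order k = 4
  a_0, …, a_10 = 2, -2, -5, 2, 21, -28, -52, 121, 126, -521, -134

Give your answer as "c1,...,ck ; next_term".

  a_4 = -1·2 + -3·-5 + -1·-2 + 3·2 = 21
  a_5 = -1·21 + -3·2 + -1·-5 + 3·-2 = -28
  a_6 = -1·-28 + -3·21 + -1·2 + 3·-5 = -52
  a_7 = -1·-52 + -3·-28 + -1·21 + 3·2 = 121
  a_8 = -1·121 + -3·-52 + -1·-28 + 3·21 = 126
  a_9 = -1·126 + -3·121 + -1·-52 + 3·-28 = -521
  a_10 = -1·-521 + -3·126 + -1·121 + 3·-52 = -134
  a_11 = -1·-134 + -3·-521 + -1·126 + 3·121 = 1934

-1,-3,-1,3 ; 1934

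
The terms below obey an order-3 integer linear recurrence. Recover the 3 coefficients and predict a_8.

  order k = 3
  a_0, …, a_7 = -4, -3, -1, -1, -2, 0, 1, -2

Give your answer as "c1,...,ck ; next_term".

0,-1,1 ; -1

  a_3 = 0·-1 + -1·-3 + 1·-4 = -1
  a_4 = 0·-1 + -1·-1 + 1·-3 = -2
  a_5 = 0·-2 + -1·-1 + 1·-1 = 0
  a_6 = 0·0 + -1·-2 + 1·-1 = 1
  a_7 = 0·1 + -1·0 + 1·-2 = -2
  a_8 = 0·-2 + -1·1 + 1·0 = -1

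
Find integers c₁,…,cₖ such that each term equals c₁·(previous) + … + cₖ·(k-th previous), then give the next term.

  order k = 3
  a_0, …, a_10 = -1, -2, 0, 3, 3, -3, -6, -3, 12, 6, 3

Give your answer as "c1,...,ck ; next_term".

  a_3 = -1·0 + 0·-2 + -3·-1 = 3
  a_4 = -1·3 + 0·0 + -3·-2 = 3
  a_5 = -1·3 + 0·3 + -3·0 = -3
  a_6 = -1·-3 + 0·3 + -3·3 = -6
  a_7 = -1·-6 + 0·-3 + -3·3 = -3
  a_8 = -1·-3 + 0·-6 + -3·-3 = 12
  a_9 = -1·12 + 0·-3 + -3·-6 = 6
  a_10 = -1·6 + 0·12 + -3·-3 = 3
  a_11 = -1·3 + 0·6 + -3·12 = -39

-1,0,-3 ; -39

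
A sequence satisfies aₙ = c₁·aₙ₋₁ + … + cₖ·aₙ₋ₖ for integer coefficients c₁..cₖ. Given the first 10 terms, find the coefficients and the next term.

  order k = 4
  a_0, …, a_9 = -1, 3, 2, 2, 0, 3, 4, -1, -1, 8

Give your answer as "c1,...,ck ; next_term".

  a_4 = 0·2 + -1·2 + 1·3 + 1·-1 = 0
  a_5 = 0·0 + -1·2 + 1·2 + 1·3 = 3
  a_6 = 0·3 + -1·0 + 1·2 + 1·2 = 4
  a_7 = 0·4 + -1·3 + 1·0 + 1·2 = -1
  a_8 = 0·-1 + -1·4 + 1·3 + 1·0 = -1
  a_9 = 0·-1 + -1·-1 + 1·4 + 1·3 = 8
  a_10 = 0·8 + -1·-1 + 1·-1 + 1·4 = 4

0,-1,1,1 ; 4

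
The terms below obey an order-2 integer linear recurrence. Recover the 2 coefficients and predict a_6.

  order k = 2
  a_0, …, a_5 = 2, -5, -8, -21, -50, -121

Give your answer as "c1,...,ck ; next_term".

2,1 ; -292

  a_2 = 2·-5 + 1·2 = -8
  a_3 = 2·-8 + 1·-5 = -21
  a_4 = 2·-21 + 1·-8 = -50
  a_5 = 2·-50 + 1·-21 = -121
  a_6 = 2·-121 + 1·-50 = -292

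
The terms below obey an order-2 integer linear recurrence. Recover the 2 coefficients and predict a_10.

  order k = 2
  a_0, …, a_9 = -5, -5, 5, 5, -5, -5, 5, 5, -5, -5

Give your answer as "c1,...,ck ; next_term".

  a_2 = 0·-5 + -1·-5 = 5
  a_3 = 0·5 + -1·-5 = 5
  a_4 = 0·5 + -1·5 = -5
  a_5 = 0·-5 + -1·5 = -5
  a_6 = 0·-5 + -1·-5 = 5
  a_7 = 0·5 + -1·-5 = 5
  a_8 = 0·5 + -1·5 = -5
  a_9 = 0·-5 + -1·5 = -5
  a_10 = 0·-5 + -1·-5 = 5

0,-1 ; 5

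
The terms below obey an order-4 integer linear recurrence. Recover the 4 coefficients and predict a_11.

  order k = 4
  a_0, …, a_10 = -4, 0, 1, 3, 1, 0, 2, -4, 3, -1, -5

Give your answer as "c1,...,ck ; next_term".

-1,0,1,-1 ; 12

  a_4 = -1·3 + 0·1 + 1·0 + -1·-4 = 1
  a_5 = -1·1 + 0·3 + 1·1 + -1·0 = 0
  a_6 = -1·0 + 0·1 + 1·3 + -1·1 = 2
  a_7 = -1·2 + 0·0 + 1·1 + -1·3 = -4
  a_8 = -1·-4 + 0·2 + 1·0 + -1·1 = 3
  a_9 = -1·3 + 0·-4 + 1·2 + -1·0 = -1
  a_10 = -1·-1 + 0·3 + 1·-4 + -1·2 = -5
  a_11 = -1·-5 + 0·-1 + 1·3 + -1·-4 = 12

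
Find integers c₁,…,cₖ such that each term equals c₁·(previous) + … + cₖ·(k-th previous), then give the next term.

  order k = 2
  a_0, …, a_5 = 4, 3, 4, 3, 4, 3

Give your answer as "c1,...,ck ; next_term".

  a_2 = 0·3 + 1·4 = 4
  a_3 = 0·4 + 1·3 = 3
  a_4 = 0·3 + 1·4 = 4
  a_5 = 0·4 + 1·3 = 3
  a_6 = 0·3 + 1·4 = 4

0,1 ; 4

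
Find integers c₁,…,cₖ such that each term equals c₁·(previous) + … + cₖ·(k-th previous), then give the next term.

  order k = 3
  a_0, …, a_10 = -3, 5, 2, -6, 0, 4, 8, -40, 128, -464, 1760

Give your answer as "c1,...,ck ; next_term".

  a_3 = -4·2 + -2·5 + -4·-3 = -6
  a_4 = -4·-6 + -2·2 + -4·5 = 0
  a_5 = -4·0 + -2·-6 + -4·2 = 4
  a_6 = -4·4 + -2·0 + -4·-6 = 8
  a_7 = -4·8 + -2·4 + -4·0 = -40
  a_8 = -4·-40 + -2·8 + -4·4 = 128
  a_9 = -4·128 + -2·-40 + -4·8 = -464
  a_10 = -4·-464 + -2·128 + -4·-40 = 1760
  a_11 = -4·1760 + -2·-464 + -4·128 = -6624

-4,-2,-4 ; -6624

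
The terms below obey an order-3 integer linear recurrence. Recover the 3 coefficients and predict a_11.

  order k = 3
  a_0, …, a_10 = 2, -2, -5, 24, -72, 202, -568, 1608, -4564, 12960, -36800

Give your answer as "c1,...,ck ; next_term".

-4,-4,-2 ; 104488

  a_3 = -4·-5 + -4·-2 + -2·2 = 24
  a_4 = -4·24 + -4·-5 + -2·-2 = -72
  a_5 = -4·-72 + -4·24 + -2·-5 = 202
  a_6 = -4·202 + -4·-72 + -2·24 = -568
  a_7 = -4·-568 + -4·202 + -2·-72 = 1608
  a_8 = -4·1608 + -4·-568 + -2·202 = -4564
  a_9 = -4·-4564 + -4·1608 + -2·-568 = 12960
  a_10 = -4·12960 + -4·-4564 + -2·1608 = -36800
  a_11 = -4·-36800 + -4·12960 + -2·-4564 = 104488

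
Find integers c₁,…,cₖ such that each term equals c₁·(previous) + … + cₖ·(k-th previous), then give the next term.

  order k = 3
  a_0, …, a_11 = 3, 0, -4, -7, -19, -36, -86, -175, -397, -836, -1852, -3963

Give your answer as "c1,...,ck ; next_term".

1,3,-1 ; -8683

  a_3 = 1·-4 + 3·0 + -1·3 = -7
  a_4 = 1·-7 + 3·-4 + -1·0 = -19
  a_5 = 1·-19 + 3·-7 + -1·-4 = -36
  a_6 = 1·-36 + 3·-19 + -1·-7 = -86
  a_7 = 1·-86 + 3·-36 + -1·-19 = -175
  a_8 = 1·-175 + 3·-86 + -1·-36 = -397
  a_9 = 1·-397 + 3·-175 + -1·-86 = -836
  a_10 = 1·-836 + 3·-397 + -1·-175 = -1852
  a_11 = 1·-1852 + 3·-836 + -1·-397 = -3963
  a_12 = 1·-3963 + 3·-1852 + -1·-836 = -8683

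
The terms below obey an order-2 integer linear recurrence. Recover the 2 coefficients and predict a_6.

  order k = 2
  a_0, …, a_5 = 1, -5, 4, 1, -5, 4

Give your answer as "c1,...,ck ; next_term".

  a_2 = -1·-5 + -1·1 = 4
  a_3 = -1·4 + -1·-5 = 1
  a_4 = -1·1 + -1·4 = -5
  a_5 = -1·-5 + -1·1 = 4
  a_6 = -1·4 + -1·-5 = 1

-1,-1 ; 1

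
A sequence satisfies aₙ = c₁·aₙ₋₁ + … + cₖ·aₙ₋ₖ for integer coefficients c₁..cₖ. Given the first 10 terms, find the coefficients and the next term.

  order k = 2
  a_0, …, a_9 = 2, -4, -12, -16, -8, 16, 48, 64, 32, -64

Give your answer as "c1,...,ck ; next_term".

  a_2 = 2·-4 + -2·2 = -12
  a_3 = 2·-12 + -2·-4 = -16
  a_4 = 2·-16 + -2·-12 = -8
  a_5 = 2·-8 + -2·-16 = 16
  a_6 = 2·16 + -2·-8 = 48
  a_7 = 2·48 + -2·16 = 64
  a_8 = 2·64 + -2·48 = 32
  a_9 = 2·32 + -2·64 = -64
  a_10 = 2·-64 + -2·32 = -192

2,-2 ; -192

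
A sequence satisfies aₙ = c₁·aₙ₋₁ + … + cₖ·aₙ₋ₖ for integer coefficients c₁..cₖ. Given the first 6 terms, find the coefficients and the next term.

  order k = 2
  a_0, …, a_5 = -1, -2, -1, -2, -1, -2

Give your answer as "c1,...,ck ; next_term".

0,1 ; -1

  a_2 = 0·-2 + 1·-1 = -1
  a_3 = 0·-1 + 1·-2 = -2
  a_4 = 0·-2 + 1·-1 = -1
  a_5 = 0·-1 + 1·-2 = -2
  a_6 = 0·-2 + 1·-1 = -1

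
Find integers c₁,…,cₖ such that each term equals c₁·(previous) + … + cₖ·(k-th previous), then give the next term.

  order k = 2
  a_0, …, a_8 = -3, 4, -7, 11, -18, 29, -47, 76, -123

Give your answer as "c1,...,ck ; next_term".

  a_2 = -1·4 + 1·-3 = -7
  a_3 = -1·-7 + 1·4 = 11
  a_4 = -1·11 + 1·-7 = -18
  a_5 = -1·-18 + 1·11 = 29
  a_6 = -1·29 + 1·-18 = -47
  a_7 = -1·-47 + 1·29 = 76
  a_8 = -1·76 + 1·-47 = -123
  a_9 = -1·-123 + 1·76 = 199

-1,1 ; 199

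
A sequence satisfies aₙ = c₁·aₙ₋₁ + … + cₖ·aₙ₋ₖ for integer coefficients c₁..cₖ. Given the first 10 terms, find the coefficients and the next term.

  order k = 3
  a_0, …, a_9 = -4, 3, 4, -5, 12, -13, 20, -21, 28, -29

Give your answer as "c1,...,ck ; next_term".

  a_3 = -1·4 + 1·3 + 1·-4 = -5
  a_4 = -1·-5 + 1·4 + 1·3 = 12
  a_5 = -1·12 + 1·-5 + 1·4 = -13
  a_6 = -1·-13 + 1·12 + 1·-5 = 20
  a_7 = -1·20 + 1·-13 + 1·12 = -21
  a_8 = -1·-21 + 1·20 + 1·-13 = 28
  a_9 = -1·28 + 1·-21 + 1·20 = -29
  a_10 = -1·-29 + 1·28 + 1·-21 = 36

-1,1,1 ; 36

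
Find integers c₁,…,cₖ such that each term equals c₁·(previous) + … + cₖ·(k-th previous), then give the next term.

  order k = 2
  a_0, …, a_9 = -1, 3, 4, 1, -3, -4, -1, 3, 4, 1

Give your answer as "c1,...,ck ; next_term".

1,-1 ; -3

  a_2 = 1·3 + -1·-1 = 4
  a_3 = 1·4 + -1·3 = 1
  a_4 = 1·1 + -1·4 = -3
  a_5 = 1·-3 + -1·1 = -4
  a_6 = 1·-4 + -1·-3 = -1
  a_7 = 1·-1 + -1·-4 = 3
  a_8 = 1·3 + -1·-1 = 4
  a_9 = 1·4 + -1·3 = 1
  a_10 = 1·1 + -1·4 = -3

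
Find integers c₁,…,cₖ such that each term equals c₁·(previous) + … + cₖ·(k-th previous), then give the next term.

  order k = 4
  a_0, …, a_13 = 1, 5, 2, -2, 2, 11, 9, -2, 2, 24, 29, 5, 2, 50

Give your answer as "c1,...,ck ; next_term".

1,-1,1,1 ; 82

  a_4 = 1·-2 + -1·2 + 1·5 + 1·1 = 2
  a_5 = 1·2 + -1·-2 + 1·2 + 1·5 = 11
  a_6 = 1·11 + -1·2 + 1·-2 + 1·2 = 9
  a_7 = 1·9 + -1·11 + 1·2 + 1·-2 = -2
  a_8 = 1·-2 + -1·9 + 1·11 + 1·2 = 2
  a_9 = 1·2 + -1·-2 + 1·9 + 1·11 = 24
  a_10 = 1·24 + -1·2 + 1·-2 + 1·9 = 29
  a_11 = 1·29 + -1·24 + 1·2 + 1·-2 = 5
  a_12 = 1·5 + -1·29 + 1·24 + 1·2 = 2
  a_13 = 1·2 + -1·5 + 1·29 + 1·24 = 50
  a_14 = 1·50 + -1·2 + 1·5 + 1·29 = 82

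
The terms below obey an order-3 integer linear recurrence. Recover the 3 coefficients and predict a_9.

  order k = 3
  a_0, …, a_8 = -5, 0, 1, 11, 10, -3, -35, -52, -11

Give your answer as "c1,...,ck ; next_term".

1,-1,-2 ; 111

  a_3 = 1·1 + -1·0 + -2·-5 = 11
  a_4 = 1·11 + -1·1 + -2·0 = 10
  a_5 = 1·10 + -1·11 + -2·1 = -3
  a_6 = 1·-3 + -1·10 + -2·11 = -35
  a_7 = 1·-35 + -1·-3 + -2·10 = -52
  a_8 = 1·-52 + -1·-35 + -2·-3 = -11
  a_9 = 1·-11 + -1·-52 + -2·-35 = 111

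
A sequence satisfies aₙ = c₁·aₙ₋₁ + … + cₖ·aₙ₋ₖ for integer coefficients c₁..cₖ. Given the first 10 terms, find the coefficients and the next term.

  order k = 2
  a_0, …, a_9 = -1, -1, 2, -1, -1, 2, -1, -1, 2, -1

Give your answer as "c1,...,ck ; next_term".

-1,-1 ; -1

  a_2 = -1·-1 + -1·-1 = 2
  a_3 = -1·2 + -1·-1 = -1
  a_4 = -1·-1 + -1·2 = -1
  a_5 = -1·-1 + -1·-1 = 2
  a_6 = -1·2 + -1·-1 = -1
  a_7 = -1·-1 + -1·2 = -1
  a_8 = -1·-1 + -1·-1 = 2
  a_9 = -1·2 + -1·-1 = -1
  a_10 = -1·-1 + -1·2 = -1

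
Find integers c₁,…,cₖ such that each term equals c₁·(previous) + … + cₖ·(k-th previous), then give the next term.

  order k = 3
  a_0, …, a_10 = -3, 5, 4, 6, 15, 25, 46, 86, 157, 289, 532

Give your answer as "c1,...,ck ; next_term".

1,1,1 ; 978

  a_3 = 1·4 + 1·5 + 1·-3 = 6
  a_4 = 1·6 + 1·4 + 1·5 = 15
  a_5 = 1·15 + 1·6 + 1·4 = 25
  a_6 = 1·25 + 1·15 + 1·6 = 46
  a_7 = 1·46 + 1·25 + 1·15 = 86
  a_8 = 1·86 + 1·46 + 1·25 = 157
  a_9 = 1·157 + 1·86 + 1·46 = 289
  a_10 = 1·289 + 1·157 + 1·86 = 532
  a_11 = 1·532 + 1·289 + 1·157 = 978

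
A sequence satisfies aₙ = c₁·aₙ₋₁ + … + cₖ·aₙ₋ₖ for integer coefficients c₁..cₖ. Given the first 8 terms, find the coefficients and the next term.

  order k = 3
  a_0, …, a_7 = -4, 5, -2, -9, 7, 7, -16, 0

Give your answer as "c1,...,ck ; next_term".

0,-1,1 ; 23

  a_3 = 0·-2 + -1·5 + 1·-4 = -9
  a_4 = 0·-9 + -1·-2 + 1·5 = 7
  a_5 = 0·7 + -1·-9 + 1·-2 = 7
  a_6 = 0·7 + -1·7 + 1·-9 = -16
  a_7 = 0·-16 + -1·7 + 1·7 = 0
  a_8 = 0·0 + -1·-16 + 1·7 = 23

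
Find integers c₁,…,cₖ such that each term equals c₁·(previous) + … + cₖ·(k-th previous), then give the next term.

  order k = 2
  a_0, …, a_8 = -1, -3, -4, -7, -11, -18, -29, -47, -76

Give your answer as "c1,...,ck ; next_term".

1,1 ; -123

  a_2 = 1·-3 + 1·-1 = -4
  a_3 = 1·-4 + 1·-3 = -7
  a_4 = 1·-7 + 1·-4 = -11
  a_5 = 1·-11 + 1·-7 = -18
  a_6 = 1·-18 + 1·-11 = -29
  a_7 = 1·-29 + 1·-18 = -47
  a_8 = 1·-47 + 1·-29 = -76
  a_9 = 1·-76 + 1·-47 = -123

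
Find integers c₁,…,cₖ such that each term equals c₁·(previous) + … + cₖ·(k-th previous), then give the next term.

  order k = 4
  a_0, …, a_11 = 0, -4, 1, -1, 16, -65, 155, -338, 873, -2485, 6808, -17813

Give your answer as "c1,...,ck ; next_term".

-3,-3,-4,4 ; 46447

  a_4 = -3·-1 + -3·1 + -4·-4 + 4·0 = 16
  a_5 = -3·16 + -3·-1 + -4·1 + 4·-4 = -65
  a_6 = -3·-65 + -3·16 + -4·-1 + 4·1 = 155
  a_7 = -3·155 + -3·-65 + -4·16 + 4·-1 = -338
  a_8 = -3·-338 + -3·155 + -4·-65 + 4·16 = 873
  a_9 = -3·873 + -3·-338 + -4·155 + 4·-65 = -2485
  a_10 = -3·-2485 + -3·873 + -4·-338 + 4·155 = 6808
  a_11 = -3·6808 + -3·-2485 + -4·873 + 4·-338 = -17813
  a_12 = -3·-17813 + -3·6808 + -4·-2485 + 4·873 = 46447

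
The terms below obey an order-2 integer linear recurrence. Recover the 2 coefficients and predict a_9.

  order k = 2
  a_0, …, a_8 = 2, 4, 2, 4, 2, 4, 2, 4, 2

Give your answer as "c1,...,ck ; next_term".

  a_2 = 0·4 + 1·2 = 2
  a_3 = 0·2 + 1·4 = 4
  a_4 = 0·4 + 1·2 = 2
  a_5 = 0·2 + 1·4 = 4
  a_6 = 0·4 + 1·2 = 2
  a_7 = 0·2 + 1·4 = 4
  a_8 = 0·4 + 1·2 = 2
  a_9 = 0·2 + 1·4 = 4

0,1 ; 4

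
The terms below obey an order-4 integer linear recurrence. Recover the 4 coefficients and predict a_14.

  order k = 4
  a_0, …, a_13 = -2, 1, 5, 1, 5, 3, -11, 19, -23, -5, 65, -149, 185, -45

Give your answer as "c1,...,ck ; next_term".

  a_4 = -1·1 + 0·5 + 2·1 + -2·-2 = 5
  a_5 = -1·5 + 0·1 + 2·5 + -2·1 = 3
  a_6 = -1·3 + 0·5 + 2·1 + -2·5 = -11
  a_7 = -1·-11 + 0·3 + 2·5 + -2·1 = 19
  a_8 = -1·19 + 0·-11 + 2·3 + -2·5 = -23
  a_9 = -1·-23 + 0·19 + 2·-11 + -2·3 = -5
  a_10 = -1·-5 + 0·-23 + 2·19 + -2·-11 = 65
  a_11 = -1·65 + 0·-5 + 2·-23 + -2·19 = -149
  a_12 = -1·-149 + 0·65 + 2·-5 + -2·-23 = 185
  a_13 = -1·185 + 0·-149 + 2·65 + -2·-5 = -45
  a_14 = -1·-45 + 0·185 + 2·-149 + -2·65 = -383

-1,0,2,-2 ; -383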